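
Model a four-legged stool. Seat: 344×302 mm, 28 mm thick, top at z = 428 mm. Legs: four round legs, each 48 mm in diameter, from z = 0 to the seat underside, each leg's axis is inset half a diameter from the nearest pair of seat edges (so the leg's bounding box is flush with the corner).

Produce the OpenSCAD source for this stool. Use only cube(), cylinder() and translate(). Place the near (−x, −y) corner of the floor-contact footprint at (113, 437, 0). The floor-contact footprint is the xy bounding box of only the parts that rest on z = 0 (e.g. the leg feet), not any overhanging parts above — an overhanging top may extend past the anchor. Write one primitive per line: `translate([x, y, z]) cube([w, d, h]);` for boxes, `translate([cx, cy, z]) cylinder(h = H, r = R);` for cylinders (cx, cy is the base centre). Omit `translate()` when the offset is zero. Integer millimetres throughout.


// leg_h = 428 - 28 = 400
translate([113, 437, 400]) cube([344, 302, 28]);
translate([137, 461, 0]) cylinder(h = 400, r = 24);
translate([433, 461, 0]) cylinder(h = 400, r = 24);
translate([137, 715, 0]) cylinder(h = 400, r = 24);
translate([433, 715, 0]) cylinder(h = 400, r = 24);


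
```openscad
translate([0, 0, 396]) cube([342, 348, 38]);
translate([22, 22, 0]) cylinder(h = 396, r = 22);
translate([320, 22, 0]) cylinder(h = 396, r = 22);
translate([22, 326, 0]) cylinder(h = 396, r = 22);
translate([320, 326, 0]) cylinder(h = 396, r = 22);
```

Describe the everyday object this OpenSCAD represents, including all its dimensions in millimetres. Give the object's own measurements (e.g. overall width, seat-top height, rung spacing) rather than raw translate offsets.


A simple wooden stool: a rectangular seat 342 mm (x) by 348 mm (y), 38 mm thick, top face at z = 434 mm, on four round legs, each 44 mm in diameter. The legs rest on z = 0, each leg's axis is inset half a diameter from the nearest pair of seat edges (so the leg's bounding box is flush with the corner).


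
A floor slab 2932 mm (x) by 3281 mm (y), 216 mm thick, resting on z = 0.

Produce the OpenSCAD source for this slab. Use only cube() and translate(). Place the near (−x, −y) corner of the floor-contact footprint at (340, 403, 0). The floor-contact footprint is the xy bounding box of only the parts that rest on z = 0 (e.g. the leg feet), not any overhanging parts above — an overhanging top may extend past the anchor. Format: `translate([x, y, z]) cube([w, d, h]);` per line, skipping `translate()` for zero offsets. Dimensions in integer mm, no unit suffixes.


translate([340, 403, 0]) cube([2932, 3281, 216]);


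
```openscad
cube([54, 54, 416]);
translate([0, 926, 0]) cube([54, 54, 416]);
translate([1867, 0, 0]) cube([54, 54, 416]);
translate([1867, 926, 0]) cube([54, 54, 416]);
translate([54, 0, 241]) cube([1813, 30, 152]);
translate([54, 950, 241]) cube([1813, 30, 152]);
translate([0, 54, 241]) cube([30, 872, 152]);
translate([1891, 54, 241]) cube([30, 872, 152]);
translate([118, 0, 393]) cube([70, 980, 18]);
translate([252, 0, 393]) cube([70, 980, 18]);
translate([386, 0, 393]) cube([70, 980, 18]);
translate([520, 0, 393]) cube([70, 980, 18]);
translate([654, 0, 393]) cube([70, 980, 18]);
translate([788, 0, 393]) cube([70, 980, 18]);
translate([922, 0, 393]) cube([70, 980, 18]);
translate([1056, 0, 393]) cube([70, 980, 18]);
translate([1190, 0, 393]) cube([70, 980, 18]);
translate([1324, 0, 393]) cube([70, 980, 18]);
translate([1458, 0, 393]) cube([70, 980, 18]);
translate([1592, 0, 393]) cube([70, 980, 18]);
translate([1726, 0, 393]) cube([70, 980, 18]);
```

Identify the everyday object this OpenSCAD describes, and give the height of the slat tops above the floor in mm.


A bed frame. The slat-top height is 411 mm.

Four posts, four rails, and a row of slats — a bed frame. Slats sit on the rails at z = 241 + 152 = 393; with slat thickness 18, the top is 411 mm.


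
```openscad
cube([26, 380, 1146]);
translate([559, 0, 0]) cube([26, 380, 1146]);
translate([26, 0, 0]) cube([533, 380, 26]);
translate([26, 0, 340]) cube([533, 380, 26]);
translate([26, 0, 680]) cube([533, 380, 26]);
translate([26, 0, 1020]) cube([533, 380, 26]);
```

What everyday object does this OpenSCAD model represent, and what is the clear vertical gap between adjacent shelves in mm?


A bookshelf. The clear shelf gap is 314 mm.

Two tall side panels with 4 horizontal boards between them — a bookshelf. The first two shelf undersides are at z = 0 and z = 340; with shelf thickness 26, the clear gap is 340 − 0 − 26 = 314 mm.


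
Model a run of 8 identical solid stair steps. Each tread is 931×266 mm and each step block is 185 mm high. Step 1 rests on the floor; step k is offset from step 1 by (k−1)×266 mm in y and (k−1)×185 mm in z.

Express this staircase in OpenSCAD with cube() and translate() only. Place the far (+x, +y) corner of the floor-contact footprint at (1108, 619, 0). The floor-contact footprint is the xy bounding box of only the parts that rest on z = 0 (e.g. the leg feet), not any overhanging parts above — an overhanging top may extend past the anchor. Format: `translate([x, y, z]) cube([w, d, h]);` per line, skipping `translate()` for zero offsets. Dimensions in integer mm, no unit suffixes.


translate([177, 353, 0]) cube([931, 266, 185]);
translate([177, 619, 185]) cube([931, 266, 185]);
translate([177, 885, 370]) cube([931, 266, 185]);
translate([177, 1151, 555]) cube([931, 266, 185]);
translate([177, 1417, 740]) cube([931, 266, 185]);
translate([177, 1683, 925]) cube([931, 266, 185]);
translate([177, 1949, 1110]) cube([931, 266, 185]);
translate([177, 2215, 1295]) cube([931, 266, 185]);


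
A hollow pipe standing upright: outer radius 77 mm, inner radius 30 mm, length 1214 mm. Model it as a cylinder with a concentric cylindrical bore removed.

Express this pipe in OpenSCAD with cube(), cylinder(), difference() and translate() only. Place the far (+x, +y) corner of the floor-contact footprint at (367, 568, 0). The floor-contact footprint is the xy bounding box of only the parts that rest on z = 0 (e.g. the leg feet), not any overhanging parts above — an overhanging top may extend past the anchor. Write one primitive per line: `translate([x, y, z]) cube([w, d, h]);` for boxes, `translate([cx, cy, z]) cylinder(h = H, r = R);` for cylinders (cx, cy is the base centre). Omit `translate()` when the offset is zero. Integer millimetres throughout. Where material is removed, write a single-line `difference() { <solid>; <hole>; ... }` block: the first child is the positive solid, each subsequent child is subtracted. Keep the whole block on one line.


difference() { translate([290, 491, 0]) cylinder(h = 1214, r = 77); translate([290, 491, 0]) cylinder(h = 1214, r = 30); }


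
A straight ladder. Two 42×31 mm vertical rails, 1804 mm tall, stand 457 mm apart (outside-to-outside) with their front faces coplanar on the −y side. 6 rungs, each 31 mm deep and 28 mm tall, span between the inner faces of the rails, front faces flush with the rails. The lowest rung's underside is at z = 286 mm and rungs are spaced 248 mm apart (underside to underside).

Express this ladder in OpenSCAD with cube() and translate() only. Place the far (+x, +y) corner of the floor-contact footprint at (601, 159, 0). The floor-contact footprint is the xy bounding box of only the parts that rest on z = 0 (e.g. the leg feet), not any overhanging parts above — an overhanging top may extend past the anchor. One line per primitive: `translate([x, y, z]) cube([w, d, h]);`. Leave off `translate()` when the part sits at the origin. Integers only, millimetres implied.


// rung span = 457 - 2*42 = 373
// rung[k] z = 286 + k*248
translate([144, 128, 0]) cube([42, 31, 1804]);
translate([559, 128, 0]) cube([42, 31, 1804]);
translate([186, 128, 286]) cube([373, 31, 28]);
translate([186, 128, 534]) cube([373, 31, 28]);
translate([186, 128, 782]) cube([373, 31, 28]);
translate([186, 128, 1030]) cube([373, 31, 28]);
translate([186, 128, 1278]) cube([373, 31, 28]);
translate([186, 128, 1526]) cube([373, 31, 28]);


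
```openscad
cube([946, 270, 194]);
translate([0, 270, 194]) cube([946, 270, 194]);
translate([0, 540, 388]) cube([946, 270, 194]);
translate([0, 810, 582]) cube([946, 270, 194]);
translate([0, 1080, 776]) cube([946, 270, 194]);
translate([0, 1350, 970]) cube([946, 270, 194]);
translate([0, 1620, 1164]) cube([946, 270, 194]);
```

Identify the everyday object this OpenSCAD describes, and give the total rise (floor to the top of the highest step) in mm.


A staircase. The total rise is 1358 mm.

7 identical blocks, each offset up and back from the previous — a staircase. Each step is 194 mm tall and there are 7 of them, so the total rise is 7 × 194 = 1358 mm.


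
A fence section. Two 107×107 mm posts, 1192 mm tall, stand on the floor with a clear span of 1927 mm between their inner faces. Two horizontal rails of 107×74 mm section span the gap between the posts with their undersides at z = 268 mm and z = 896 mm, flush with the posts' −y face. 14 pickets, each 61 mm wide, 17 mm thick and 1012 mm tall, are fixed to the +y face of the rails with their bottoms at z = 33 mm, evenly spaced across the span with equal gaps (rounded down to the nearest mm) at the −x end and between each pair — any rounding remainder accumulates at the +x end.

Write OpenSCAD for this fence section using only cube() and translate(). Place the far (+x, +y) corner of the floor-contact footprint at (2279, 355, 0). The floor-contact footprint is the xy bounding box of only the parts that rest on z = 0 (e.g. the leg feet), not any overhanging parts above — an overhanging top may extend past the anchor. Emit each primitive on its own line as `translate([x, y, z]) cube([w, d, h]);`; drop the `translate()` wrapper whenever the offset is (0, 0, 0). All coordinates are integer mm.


translate([138, 248, 0]) cube([107, 107, 1192]);
translate([2172, 248, 0]) cube([107, 107, 1192]);
translate([245, 248, 268]) cube([1927, 107, 74]);
translate([245, 248, 896]) cube([1927, 107, 74]);
translate([316, 355, 33]) cube([61, 17, 1012]);
translate([448, 355, 33]) cube([61, 17, 1012]);
translate([580, 355, 33]) cube([61, 17, 1012]);
translate([712, 355, 33]) cube([61, 17, 1012]);
translate([844, 355, 33]) cube([61, 17, 1012]);
translate([976, 355, 33]) cube([61, 17, 1012]);
translate([1108, 355, 33]) cube([61, 17, 1012]);
translate([1240, 355, 33]) cube([61, 17, 1012]);
translate([1372, 355, 33]) cube([61, 17, 1012]);
translate([1504, 355, 33]) cube([61, 17, 1012]);
translate([1636, 355, 33]) cube([61, 17, 1012]);
translate([1768, 355, 33]) cube([61, 17, 1012]);
translate([1900, 355, 33]) cube([61, 17, 1012]);
translate([2032, 355, 33]) cube([61, 17, 1012]);


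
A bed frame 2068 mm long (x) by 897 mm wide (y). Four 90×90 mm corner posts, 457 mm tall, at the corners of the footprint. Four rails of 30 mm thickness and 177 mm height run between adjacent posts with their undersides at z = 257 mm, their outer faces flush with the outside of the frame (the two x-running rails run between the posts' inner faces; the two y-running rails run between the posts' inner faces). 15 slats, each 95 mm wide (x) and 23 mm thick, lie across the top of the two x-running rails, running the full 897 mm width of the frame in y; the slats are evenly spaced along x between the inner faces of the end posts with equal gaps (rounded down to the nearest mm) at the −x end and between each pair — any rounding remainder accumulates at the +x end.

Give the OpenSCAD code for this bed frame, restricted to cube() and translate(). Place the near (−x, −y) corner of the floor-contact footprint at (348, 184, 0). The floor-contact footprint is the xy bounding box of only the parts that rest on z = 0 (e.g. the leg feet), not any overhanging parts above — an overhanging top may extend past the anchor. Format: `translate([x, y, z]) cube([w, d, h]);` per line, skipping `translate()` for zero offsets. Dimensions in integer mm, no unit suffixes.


// slat z = rail_z + rail_h = 257 + 177 = 434
// slat gap = ⌊(1888 − 15·95) / 16⌋ = 28
translate([348, 184, 0]) cube([90, 90, 457]);
translate([348, 991, 0]) cube([90, 90, 457]);
translate([2326, 184, 0]) cube([90, 90, 457]);
translate([2326, 991, 0]) cube([90, 90, 457]);
translate([438, 184, 257]) cube([1888, 30, 177]);
translate([438, 1051, 257]) cube([1888, 30, 177]);
translate([348, 274, 257]) cube([30, 717, 177]);
translate([2386, 274, 257]) cube([30, 717, 177]);
translate([466, 184, 434]) cube([95, 897, 23]);
translate([589, 184, 434]) cube([95, 897, 23]);
translate([712, 184, 434]) cube([95, 897, 23]);
translate([835, 184, 434]) cube([95, 897, 23]);
translate([958, 184, 434]) cube([95, 897, 23]);
translate([1081, 184, 434]) cube([95, 897, 23]);
translate([1204, 184, 434]) cube([95, 897, 23]);
translate([1327, 184, 434]) cube([95, 897, 23]);
translate([1450, 184, 434]) cube([95, 897, 23]);
translate([1573, 184, 434]) cube([95, 897, 23]);
translate([1696, 184, 434]) cube([95, 897, 23]);
translate([1819, 184, 434]) cube([95, 897, 23]);
translate([1942, 184, 434]) cube([95, 897, 23]);
translate([2065, 184, 434]) cube([95, 897, 23]);
translate([2188, 184, 434]) cube([95, 897, 23]);


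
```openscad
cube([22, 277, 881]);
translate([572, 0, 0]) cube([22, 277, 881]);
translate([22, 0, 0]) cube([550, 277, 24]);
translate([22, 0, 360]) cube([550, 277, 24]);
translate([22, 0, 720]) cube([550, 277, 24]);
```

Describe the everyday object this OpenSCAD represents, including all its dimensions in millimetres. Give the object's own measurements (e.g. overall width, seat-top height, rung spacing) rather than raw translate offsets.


An open bookshelf. Two side panels, each 22 mm thick, 277 mm deep and 881 mm tall, stand 594 mm apart (outside-to-outside). Between them sit 3 shelves, each 24 mm thick and 277 mm deep, spanning the full gap between the sides. The bottom shelf rests on the floor (its underside at z = 0) and the clear gap between one shelf's top and the next shelf's underside is 336 mm.


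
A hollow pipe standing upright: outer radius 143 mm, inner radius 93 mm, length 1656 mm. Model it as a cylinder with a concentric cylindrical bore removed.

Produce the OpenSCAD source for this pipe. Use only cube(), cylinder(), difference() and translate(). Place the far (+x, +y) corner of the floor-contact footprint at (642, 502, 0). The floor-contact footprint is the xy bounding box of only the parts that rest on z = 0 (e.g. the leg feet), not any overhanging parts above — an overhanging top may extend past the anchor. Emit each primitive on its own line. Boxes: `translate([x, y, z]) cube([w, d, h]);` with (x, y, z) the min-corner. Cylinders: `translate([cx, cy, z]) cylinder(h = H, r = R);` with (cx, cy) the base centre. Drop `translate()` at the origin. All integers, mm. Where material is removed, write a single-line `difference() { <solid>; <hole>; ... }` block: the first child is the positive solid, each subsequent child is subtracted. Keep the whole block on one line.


difference() { translate([499, 359, 0]) cylinder(h = 1656, r = 143); translate([499, 359, 0]) cylinder(h = 1656, r = 93); }


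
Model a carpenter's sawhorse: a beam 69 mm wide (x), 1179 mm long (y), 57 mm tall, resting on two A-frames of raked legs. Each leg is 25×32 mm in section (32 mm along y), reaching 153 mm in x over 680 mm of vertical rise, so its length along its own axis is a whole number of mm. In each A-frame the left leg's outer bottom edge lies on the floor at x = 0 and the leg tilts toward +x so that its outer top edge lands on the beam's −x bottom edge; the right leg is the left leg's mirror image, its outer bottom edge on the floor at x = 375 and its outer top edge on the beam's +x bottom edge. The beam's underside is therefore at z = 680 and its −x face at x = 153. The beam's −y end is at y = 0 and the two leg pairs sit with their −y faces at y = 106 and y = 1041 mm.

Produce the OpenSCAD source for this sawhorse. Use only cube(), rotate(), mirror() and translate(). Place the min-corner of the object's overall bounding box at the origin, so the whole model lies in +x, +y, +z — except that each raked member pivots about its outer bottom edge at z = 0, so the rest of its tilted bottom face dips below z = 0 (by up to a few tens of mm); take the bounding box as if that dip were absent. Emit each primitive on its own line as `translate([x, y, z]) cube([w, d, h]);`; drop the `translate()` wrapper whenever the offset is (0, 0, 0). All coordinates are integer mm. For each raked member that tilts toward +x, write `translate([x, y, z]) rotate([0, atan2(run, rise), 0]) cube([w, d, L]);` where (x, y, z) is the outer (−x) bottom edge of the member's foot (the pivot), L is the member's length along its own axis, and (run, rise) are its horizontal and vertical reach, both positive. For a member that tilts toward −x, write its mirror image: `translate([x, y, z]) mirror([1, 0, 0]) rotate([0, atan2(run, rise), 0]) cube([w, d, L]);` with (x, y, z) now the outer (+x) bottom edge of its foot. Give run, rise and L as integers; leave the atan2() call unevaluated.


translate([153, 0, 680]) cube([69, 1179, 57]);
translate([0, 106, 0]) rotate([0, atan2(153, 680), 0]) cube([25, 32, 697]);
translate([375, 106, 0]) mirror([1, 0, 0]) rotate([0, atan2(153, 680), 0]) cube([25, 32, 697]);
translate([0, 1041, 0]) rotate([0, atan2(153, 680), 0]) cube([25, 32, 697]);
translate([375, 1041, 0]) mirror([1, 0, 0]) rotate([0, atan2(153, 680), 0]) cube([25, 32, 697]);


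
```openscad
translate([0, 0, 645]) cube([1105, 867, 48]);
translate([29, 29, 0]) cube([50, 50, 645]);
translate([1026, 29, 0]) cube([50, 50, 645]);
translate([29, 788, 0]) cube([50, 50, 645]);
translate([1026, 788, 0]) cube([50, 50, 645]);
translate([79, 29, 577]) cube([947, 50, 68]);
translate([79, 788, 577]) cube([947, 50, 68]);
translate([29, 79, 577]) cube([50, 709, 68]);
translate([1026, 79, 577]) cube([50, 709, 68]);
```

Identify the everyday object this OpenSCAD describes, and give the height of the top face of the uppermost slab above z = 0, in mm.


A table. The table height is 693 mm.

A 1105×867×48 slab sits at z = 645 on four 50 mm square posts — a table. The top surface is at 645 + 48 = 693 mm.


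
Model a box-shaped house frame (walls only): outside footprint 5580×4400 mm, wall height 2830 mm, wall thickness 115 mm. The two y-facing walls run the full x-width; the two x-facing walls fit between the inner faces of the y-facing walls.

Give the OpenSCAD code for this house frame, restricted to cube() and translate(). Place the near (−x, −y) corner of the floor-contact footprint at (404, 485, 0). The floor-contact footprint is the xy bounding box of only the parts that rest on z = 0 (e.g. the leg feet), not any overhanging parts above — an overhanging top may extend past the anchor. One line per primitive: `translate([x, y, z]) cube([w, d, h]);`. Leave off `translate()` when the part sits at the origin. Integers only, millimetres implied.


translate([404, 485, 0]) cube([5580, 115, 2830]);
translate([404, 4770, 0]) cube([5580, 115, 2830]);
translate([404, 600, 0]) cube([115, 4170, 2830]);
translate([5869, 600, 0]) cube([115, 4170, 2830]);


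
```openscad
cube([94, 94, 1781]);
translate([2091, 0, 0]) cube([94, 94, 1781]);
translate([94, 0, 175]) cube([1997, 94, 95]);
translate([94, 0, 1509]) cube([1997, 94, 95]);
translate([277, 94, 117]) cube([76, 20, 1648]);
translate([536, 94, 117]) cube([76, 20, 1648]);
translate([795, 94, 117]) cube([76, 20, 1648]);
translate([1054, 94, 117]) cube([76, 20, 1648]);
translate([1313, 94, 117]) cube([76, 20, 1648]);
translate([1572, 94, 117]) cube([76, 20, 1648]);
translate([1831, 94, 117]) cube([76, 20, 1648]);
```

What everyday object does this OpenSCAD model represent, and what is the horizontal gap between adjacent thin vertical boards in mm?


A fence section. The picket gap is 183 mm.

Two posts, two rails, 7 pickets — a fence section. Span 1997 mm holds 7 pickets of 76 mm with 8 equal gaps: ⌊(1997 − 7·76) / 8⌋ = 183 mm.


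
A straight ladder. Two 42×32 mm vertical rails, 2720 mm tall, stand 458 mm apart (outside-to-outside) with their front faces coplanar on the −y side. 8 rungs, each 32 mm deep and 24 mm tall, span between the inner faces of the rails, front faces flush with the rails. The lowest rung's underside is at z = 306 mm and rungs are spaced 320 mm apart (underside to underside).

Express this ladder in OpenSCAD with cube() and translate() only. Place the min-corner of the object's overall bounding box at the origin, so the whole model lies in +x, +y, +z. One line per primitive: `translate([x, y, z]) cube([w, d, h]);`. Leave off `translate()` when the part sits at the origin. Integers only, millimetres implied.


cube([42, 32, 2720]);
translate([416, 0, 0]) cube([42, 32, 2720]);
translate([42, 0, 306]) cube([374, 32, 24]);
translate([42, 0, 626]) cube([374, 32, 24]);
translate([42, 0, 946]) cube([374, 32, 24]);
translate([42, 0, 1266]) cube([374, 32, 24]);
translate([42, 0, 1586]) cube([374, 32, 24]);
translate([42, 0, 1906]) cube([374, 32, 24]);
translate([42, 0, 2226]) cube([374, 32, 24]);
translate([42, 0, 2546]) cube([374, 32, 24]);


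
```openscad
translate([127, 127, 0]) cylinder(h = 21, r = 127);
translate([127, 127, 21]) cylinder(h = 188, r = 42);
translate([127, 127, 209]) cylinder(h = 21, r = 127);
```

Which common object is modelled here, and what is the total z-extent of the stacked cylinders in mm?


A spool. The overall height is 230 mm.

Three coaxial cylinders, large–small–large — a spool. Two 21 mm flanges and a 188 mm core give 21 + 188 + 21 = 230 mm.


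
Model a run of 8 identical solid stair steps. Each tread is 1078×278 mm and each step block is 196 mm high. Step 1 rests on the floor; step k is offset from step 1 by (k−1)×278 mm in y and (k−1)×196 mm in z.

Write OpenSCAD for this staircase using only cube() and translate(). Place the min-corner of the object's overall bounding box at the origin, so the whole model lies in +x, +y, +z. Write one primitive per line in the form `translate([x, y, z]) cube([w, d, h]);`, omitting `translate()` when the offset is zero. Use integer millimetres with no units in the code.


cube([1078, 278, 196]);
translate([0, 278, 196]) cube([1078, 278, 196]);
translate([0, 556, 392]) cube([1078, 278, 196]);
translate([0, 834, 588]) cube([1078, 278, 196]);
translate([0, 1112, 784]) cube([1078, 278, 196]);
translate([0, 1390, 980]) cube([1078, 278, 196]);
translate([0, 1668, 1176]) cube([1078, 278, 196]);
translate([0, 1946, 1372]) cube([1078, 278, 196]);


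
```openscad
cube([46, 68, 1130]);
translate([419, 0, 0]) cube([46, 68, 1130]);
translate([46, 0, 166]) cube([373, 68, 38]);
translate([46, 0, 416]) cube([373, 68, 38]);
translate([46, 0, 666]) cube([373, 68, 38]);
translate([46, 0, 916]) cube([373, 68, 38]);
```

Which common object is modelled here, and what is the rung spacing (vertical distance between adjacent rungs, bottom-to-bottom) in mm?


A ladder. The rung spacing is 250 mm.

Two tall 46×68 posts with 4 short bars between them — a ladder. Adjacent rungs sit at z = 166 and z = 416, so the spacing is 416 − 166 = 250 mm.


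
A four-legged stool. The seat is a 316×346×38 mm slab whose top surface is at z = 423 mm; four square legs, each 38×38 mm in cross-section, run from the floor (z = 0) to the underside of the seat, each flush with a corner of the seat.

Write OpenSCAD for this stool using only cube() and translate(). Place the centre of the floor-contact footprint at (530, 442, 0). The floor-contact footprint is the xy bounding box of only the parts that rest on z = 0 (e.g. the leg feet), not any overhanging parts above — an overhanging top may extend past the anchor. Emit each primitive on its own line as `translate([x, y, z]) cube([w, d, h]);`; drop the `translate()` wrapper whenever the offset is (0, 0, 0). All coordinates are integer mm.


translate([372, 269, 385]) cube([316, 346, 38]);
translate([372, 269, 0]) cube([38, 38, 385]);
translate([650, 269, 0]) cube([38, 38, 385]);
translate([372, 577, 0]) cube([38, 38, 385]);
translate([650, 577, 0]) cube([38, 38, 385]);


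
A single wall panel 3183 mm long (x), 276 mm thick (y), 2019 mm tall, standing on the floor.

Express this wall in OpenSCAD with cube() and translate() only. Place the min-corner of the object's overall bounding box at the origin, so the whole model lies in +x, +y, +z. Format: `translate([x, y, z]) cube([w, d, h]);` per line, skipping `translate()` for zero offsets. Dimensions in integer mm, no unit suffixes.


cube([3183, 276, 2019]);


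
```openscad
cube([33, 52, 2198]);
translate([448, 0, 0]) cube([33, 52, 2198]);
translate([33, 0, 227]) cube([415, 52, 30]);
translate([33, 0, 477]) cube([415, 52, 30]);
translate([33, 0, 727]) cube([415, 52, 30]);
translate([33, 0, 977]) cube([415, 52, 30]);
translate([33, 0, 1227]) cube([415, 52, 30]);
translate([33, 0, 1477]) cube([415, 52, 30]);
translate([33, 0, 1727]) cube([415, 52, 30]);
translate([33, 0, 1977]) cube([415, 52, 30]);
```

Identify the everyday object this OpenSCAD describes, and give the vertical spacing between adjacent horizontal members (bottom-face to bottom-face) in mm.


A ladder. The rung spacing is 250 mm.

Two tall 33×52 posts with 8 short bars between them — a ladder. Adjacent rungs sit at z = 227 and z = 477, so the spacing is 477 − 227 = 250 mm.


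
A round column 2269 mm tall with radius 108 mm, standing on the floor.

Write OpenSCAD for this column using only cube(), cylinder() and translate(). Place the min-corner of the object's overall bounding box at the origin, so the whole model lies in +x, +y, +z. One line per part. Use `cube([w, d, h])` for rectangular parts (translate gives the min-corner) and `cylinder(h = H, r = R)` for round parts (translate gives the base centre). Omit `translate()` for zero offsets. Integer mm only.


translate([108, 108, 0]) cylinder(h = 2269, r = 108);


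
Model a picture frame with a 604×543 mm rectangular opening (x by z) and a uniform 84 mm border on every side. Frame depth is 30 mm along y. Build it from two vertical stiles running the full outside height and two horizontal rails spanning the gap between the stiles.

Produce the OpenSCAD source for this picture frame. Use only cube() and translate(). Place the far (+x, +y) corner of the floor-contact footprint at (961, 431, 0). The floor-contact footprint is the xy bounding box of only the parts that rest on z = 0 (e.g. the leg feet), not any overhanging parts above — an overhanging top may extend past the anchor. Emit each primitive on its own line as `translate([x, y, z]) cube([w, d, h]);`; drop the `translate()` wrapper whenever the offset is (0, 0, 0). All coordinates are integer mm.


translate([189, 401, 0]) cube([84, 30, 711]);
translate([877, 401, 0]) cube([84, 30, 711]);
translate([273, 401, 0]) cube([604, 30, 84]);
translate([273, 401, 627]) cube([604, 30, 84]);


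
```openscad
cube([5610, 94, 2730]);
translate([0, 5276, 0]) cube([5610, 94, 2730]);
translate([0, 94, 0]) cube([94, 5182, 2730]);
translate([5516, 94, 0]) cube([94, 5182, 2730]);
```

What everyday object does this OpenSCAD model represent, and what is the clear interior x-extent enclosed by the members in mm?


A house (or room) frame. The interior width is 5422 mm.

Four 2730 mm walls enclosing a rectangle with no floor or roof — a room or house frame. Outside width is 5610 mm and wall thickness is 94 mm, so the interior width is 5610 − 2 × 94 = 5422 mm.


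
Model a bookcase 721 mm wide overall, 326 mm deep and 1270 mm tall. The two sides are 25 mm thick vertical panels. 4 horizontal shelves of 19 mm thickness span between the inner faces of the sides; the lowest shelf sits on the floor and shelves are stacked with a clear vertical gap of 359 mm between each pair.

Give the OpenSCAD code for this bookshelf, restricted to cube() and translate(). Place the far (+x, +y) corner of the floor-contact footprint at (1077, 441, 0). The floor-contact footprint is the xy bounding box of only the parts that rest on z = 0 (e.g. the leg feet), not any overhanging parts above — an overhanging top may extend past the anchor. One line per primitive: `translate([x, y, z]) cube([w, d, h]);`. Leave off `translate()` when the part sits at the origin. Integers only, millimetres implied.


translate([356, 115, 0]) cube([25, 326, 1270]);
translate([1052, 115, 0]) cube([25, 326, 1270]);
translate([381, 115, 0]) cube([671, 326, 19]);
translate([381, 115, 378]) cube([671, 326, 19]);
translate([381, 115, 756]) cube([671, 326, 19]);
translate([381, 115, 1134]) cube([671, 326, 19]);


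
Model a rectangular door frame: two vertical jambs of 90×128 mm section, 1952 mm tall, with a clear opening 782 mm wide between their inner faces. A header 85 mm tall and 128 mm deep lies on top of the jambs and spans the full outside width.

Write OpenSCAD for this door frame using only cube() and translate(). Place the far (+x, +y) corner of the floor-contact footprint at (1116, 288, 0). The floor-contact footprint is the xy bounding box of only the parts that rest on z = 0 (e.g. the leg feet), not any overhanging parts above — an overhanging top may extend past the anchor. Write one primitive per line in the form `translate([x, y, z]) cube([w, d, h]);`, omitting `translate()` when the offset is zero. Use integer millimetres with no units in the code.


translate([154, 160, 0]) cube([90, 128, 1952]);
translate([1026, 160, 0]) cube([90, 128, 1952]);
translate([154, 160, 1952]) cube([962, 128, 85]);


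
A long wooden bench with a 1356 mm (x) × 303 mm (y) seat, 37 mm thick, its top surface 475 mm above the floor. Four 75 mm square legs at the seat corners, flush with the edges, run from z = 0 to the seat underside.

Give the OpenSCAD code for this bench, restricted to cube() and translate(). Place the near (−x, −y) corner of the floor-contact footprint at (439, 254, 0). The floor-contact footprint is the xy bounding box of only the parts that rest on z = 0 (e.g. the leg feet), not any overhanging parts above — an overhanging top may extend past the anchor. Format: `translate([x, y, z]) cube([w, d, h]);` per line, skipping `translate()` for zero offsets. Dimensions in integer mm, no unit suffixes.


// leg_h = 475 − 37 = 438
translate([439, 254, 438]) cube([1356, 303, 37]);
translate([439, 254, 0]) cube([75, 75, 438]);
translate([439, 482, 0]) cube([75, 75, 438]);
translate([1720, 254, 0]) cube([75, 75, 438]);
translate([1720, 482, 0]) cube([75, 75, 438]);


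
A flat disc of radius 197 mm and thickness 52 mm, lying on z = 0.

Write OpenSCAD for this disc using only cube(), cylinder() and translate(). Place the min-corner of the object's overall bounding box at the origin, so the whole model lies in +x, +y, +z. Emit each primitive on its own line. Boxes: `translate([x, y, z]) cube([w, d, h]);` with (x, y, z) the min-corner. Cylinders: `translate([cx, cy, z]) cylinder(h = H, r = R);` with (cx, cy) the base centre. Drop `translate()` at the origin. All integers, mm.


translate([197, 197, 0]) cylinder(h = 52, r = 197);


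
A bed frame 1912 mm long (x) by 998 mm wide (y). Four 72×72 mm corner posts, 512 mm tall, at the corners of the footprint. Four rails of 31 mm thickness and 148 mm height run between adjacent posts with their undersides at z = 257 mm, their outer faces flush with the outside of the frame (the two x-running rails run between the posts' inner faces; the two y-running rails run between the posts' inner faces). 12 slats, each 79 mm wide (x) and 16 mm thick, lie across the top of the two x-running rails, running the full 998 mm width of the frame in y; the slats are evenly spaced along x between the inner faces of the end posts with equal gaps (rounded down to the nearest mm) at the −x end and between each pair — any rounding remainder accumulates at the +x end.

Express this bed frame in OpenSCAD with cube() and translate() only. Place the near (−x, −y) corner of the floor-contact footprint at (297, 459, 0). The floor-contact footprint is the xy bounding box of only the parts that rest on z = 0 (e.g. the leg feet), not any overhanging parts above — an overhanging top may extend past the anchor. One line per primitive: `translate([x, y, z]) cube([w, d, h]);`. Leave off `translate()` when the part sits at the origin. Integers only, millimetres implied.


translate([297, 459, 0]) cube([72, 72, 512]);
translate([297, 1385, 0]) cube([72, 72, 512]);
translate([2137, 459, 0]) cube([72, 72, 512]);
translate([2137, 1385, 0]) cube([72, 72, 512]);
translate([369, 459, 257]) cube([1768, 31, 148]);
translate([369, 1426, 257]) cube([1768, 31, 148]);
translate([297, 531, 257]) cube([31, 854, 148]);
translate([2178, 531, 257]) cube([31, 854, 148]);
translate([432, 459, 405]) cube([79, 998, 16]);
translate([574, 459, 405]) cube([79, 998, 16]);
translate([716, 459, 405]) cube([79, 998, 16]);
translate([858, 459, 405]) cube([79, 998, 16]);
translate([1000, 459, 405]) cube([79, 998, 16]);
translate([1142, 459, 405]) cube([79, 998, 16]);
translate([1284, 459, 405]) cube([79, 998, 16]);
translate([1426, 459, 405]) cube([79, 998, 16]);
translate([1568, 459, 405]) cube([79, 998, 16]);
translate([1710, 459, 405]) cube([79, 998, 16]);
translate([1852, 459, 405]) cube([79, 998, 16]);
translate([1994, 459, 405]) cube([79, 998, 16]);


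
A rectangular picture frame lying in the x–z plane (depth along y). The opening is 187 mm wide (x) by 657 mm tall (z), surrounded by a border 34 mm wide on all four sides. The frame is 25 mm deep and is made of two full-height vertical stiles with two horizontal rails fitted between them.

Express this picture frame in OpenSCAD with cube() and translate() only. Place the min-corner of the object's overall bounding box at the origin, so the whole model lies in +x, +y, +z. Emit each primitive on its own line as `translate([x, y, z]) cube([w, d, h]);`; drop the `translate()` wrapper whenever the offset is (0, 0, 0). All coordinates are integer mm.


cube([34, 25, 725]);
translate([221, 0, 0]) cube([34, 25, 725]);
translate([34, 0, 0]) cube([187, 25, 34]);
translate([34, 0, 691]) cube([187, 25, 34]);


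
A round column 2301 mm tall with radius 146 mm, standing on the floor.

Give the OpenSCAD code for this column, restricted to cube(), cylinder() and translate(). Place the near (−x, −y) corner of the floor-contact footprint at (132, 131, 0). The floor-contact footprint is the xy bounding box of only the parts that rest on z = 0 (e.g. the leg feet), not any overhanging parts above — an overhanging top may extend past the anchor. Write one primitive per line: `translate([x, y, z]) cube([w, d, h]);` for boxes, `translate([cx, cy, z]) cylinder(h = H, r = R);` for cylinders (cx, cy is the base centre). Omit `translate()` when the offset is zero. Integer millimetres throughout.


translate([278, 277, 0]) cylinder(h = 2301, r = 146);


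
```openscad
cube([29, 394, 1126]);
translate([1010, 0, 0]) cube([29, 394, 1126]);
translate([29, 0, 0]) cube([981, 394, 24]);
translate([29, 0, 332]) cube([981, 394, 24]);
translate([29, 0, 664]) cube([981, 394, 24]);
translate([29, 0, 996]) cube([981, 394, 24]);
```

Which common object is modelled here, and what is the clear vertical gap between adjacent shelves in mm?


A bookshelf. The clear shelf gap is 308 mm.

Two tall side panels with 4 horizontal boards between them — a bookshelf. The first two shelf undersides are at z = 0 and z = 332; with shelf thickness 24, the clear gap is 332 − 0 − 24 = 308 mm.


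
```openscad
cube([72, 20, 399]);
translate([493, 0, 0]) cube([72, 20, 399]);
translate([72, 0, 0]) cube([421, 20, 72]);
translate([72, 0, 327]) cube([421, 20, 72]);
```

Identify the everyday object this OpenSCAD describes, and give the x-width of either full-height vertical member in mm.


A picture frame. The border width is 72 mm.

Four thin pieces enclosing a rectangular opening — a picture frame. The two full-height stiles are 399 mm tall; the top rail sits at z = 327 and is 72 mm tall, so the border above the opening is 399 − 327 = 72 mm, matching the stile x-width.


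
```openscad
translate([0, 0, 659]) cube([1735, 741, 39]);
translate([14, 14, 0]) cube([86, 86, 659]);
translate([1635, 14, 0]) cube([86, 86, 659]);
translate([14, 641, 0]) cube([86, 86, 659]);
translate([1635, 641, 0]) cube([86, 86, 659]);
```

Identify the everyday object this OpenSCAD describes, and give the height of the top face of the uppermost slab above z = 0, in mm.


A table. The table height is 698 mm.

A 1735×741×39 slab sits at z = 659 on four 86 mm square posts — a table. The top surface is at 659 + 39 = 698 mm.


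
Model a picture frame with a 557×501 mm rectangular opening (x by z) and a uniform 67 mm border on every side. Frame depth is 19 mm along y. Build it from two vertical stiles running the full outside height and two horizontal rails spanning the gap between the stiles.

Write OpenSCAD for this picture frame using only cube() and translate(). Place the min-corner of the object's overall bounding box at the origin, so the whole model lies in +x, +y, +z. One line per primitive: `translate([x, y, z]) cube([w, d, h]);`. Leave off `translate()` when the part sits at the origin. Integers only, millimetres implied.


cube([67, 19, 635]);
translate([624, 0, 0]) cube([67, 19, 635]);
translate([67, 0, 0]) cube([557, 19, 67]);
translate([67, 0, 568]) cube([557, 19, 67]);


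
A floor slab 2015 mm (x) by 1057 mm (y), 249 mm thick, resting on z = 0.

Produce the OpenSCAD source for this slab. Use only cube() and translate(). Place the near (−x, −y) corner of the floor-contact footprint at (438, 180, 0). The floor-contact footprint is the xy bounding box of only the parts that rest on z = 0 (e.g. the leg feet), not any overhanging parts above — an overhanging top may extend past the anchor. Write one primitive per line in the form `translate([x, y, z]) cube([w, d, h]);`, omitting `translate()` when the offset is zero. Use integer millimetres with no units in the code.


translate([438, 180, 0]) cube([2015, 1057, 249]);


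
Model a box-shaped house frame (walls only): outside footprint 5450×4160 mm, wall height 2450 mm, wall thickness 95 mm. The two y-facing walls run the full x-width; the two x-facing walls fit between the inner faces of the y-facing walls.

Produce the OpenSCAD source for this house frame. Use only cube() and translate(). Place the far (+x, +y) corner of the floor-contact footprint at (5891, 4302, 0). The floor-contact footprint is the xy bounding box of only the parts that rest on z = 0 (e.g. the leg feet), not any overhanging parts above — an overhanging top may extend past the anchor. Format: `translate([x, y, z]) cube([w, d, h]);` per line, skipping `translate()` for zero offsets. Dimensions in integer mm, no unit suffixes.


translate([441, 142, 0]) cube([5450, 95, 2450]);
translate([441, 4207, 0]) cube([5450, 95, 2450]);
translate([441, 237, 0]) cube([95, 3970, 2450]);
translate([5796, 237, 0]) cube([95, 3970, 2450]);


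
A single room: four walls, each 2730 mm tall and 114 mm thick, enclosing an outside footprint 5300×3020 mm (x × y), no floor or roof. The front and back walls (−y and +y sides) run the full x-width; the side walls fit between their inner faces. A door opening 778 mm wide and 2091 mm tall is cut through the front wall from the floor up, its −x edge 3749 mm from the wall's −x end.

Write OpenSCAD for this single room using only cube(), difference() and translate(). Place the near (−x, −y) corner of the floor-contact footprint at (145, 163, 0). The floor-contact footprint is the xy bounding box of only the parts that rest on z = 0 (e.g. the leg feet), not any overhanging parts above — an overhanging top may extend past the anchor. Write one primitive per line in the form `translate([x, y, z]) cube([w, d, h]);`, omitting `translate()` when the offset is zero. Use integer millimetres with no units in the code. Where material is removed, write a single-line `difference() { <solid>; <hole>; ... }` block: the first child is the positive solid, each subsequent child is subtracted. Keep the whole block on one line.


difference() { translate([145, 163, 0]) cube([5300, 114, 2730]); translate([3894, 163, 0]) cube([778, 114, 2091]); }
translate([145, 3069, 0]) cube([5300, 114, 2730]);
translate([145, 277, 0]) cube([114, 2792, 2730]);
translate([5331, 277, 0]) cube([114, 2792, 2730]);
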